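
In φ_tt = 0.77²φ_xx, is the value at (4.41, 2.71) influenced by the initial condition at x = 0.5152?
No. The domain of dependence is [2.3233, 6.4967], and 0.5152 is outside this interval.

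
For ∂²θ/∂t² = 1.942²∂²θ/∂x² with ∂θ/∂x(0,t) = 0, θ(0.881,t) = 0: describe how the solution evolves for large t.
θ oscillates (no decay). Energy is conserved; the solution oscillates indefinitely as standing waves.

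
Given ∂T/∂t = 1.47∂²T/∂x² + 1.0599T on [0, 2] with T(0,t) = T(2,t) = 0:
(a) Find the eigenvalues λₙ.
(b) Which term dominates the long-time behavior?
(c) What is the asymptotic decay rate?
Eigenvalues: λₙ = 1.47n²π²/2² - 1.0599.
First three modes:
  n=1: λ₁ = 1.47π²/2² - 1.0599 ≈ 2.567
  n=2: λ₂ = 5.88π²/2² - 1.0599 ≈ 13.448
  n=3: λ₃ = 13.23π²/2² - 1.0599 ≈ 31.584
Since 1.47π²/2² ≈ 3.627 > 1.0599, all λₙ > 0.
The n=1 mode decays slowest → dominates as t → ∞.
Asymptotic: T ~ c₁ sin(πx/2) e^{-λ₁t} with decay rate λ₁ ≈ 2.567.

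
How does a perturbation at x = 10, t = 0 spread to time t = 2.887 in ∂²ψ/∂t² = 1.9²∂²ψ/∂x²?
Domain of influence: [4.5147, 15.4853]. Data at x = 10 spreads outward at speed 1.9.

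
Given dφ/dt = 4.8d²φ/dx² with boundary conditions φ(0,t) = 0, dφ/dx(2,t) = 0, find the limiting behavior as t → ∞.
φ → 0. Heat escapes through the Dirichlet boundary.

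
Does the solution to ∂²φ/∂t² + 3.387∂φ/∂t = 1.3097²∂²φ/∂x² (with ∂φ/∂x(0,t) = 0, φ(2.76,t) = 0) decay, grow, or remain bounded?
φ → 0. Damping (γ=3.387) dissipates energy; oscillations decay exponentially.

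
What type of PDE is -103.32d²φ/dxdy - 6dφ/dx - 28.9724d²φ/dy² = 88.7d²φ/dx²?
Rewriting in standard form: -88.7d²φ/dx² - 103.32d²φ/dxdy - 28.9724d²φ/dy² - 6dφ/dx = 0. With A = -88.7, B = -103.32, C = -28.9724, the discriminant is 395.61488. This is a hyperbolic PDE.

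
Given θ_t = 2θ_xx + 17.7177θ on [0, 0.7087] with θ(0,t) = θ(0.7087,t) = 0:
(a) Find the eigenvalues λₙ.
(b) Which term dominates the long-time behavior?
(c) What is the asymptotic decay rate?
Eigenvalues: λₙ = 2n²π²/0.7087² - 17.7177.
First three modes:
  n=1: λ₁ = 2π²/0.7087² - 17.7177 ≈ 21.583
  n=2: λ₂ = 8π²/0.7087² - 17.7177 ≈ 139.487
  n=3: λ₃ = 18π²/0.7087² - 17.7177 ≈ 335.992
Since 2π²/0.7087² ≈ 39.301 > 17.7177, all λₙ > 0.
The n=1 mode decays slowest → dominates as t → ∞.
Asymptotic: θ ~ c₁ sin(πx/0.7087) e^{-λ₁t} with decay rate λ₁ ≈ 21.583.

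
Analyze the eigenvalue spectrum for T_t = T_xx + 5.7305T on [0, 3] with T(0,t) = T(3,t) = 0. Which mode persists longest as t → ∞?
Eigenvalues: λₙ = n²π²/3² - 5.7305.
First three modes:
  n=1: λ₁ = π²/3² - 5.7305 ≈ -4.634
  n=2: λ₂ = 4π²/3² - 5.7305 ≈ -1.344
  n=3: λ₃ = 9π²/3² - 5.7305 ≈ 4.139
Since π²/3² ≈ 1.097 < 5.7305, λ₁ < 0.
The n=1 mode grows fastest (−λₙ is largest for n=1) → dominates.
Asymptotic: T ~ c₁ sin(πx/3) e^{4.634t} (exponential growth at rate −λ₁ ≈ 4.634).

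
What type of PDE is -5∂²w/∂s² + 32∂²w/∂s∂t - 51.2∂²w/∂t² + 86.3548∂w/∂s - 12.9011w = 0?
With A = -5, B = 32, C = -51.2, the discriminant is 0. This is a parabolic PDE.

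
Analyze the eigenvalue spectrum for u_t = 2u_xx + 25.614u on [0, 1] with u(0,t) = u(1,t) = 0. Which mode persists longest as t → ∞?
Eigenvalues: λₙ = 2n²π²/1² - 25.614.
First three modes:
  n=1: λ₁ = 2π² - 25.614 ≈ -5.875
  n=2: λ₂ = 8π² - 25.614 ≈ 53.343
  n=3: λ₃ = 18π² - 25.614 ≈ 152.039
Since 2π² ≈ 19.739 < 25.614, λ₁ < 0.
The n=1 mode grows fastest (−λₙ is largest for n=1) → dominates.
Asymptotic: u ~ c₁ sin(πx/1) e^{5.875t} (exponential growth at rate −λ₁ ≈ 5.875).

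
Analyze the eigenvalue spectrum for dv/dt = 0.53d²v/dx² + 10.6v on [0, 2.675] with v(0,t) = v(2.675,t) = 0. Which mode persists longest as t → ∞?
Eigenvalues: λₙ = 0.53n²π²/2.675² - 10.6.
First three modes:
  n=1: λ₁ = 0.53π²/2.675² - 10.6 ≈ -9.869
  n=2: λ₂ = 2.12π²/2.675² - 10.6 ≈ -7.676
  n=3: λ₃ = 4.77π²/2.675² - 10.6 ≈ -4.021
Since 0.53π²/2.675² ≈ 0.731 < 10.6, λ₁ < 0.
The n=1 mode grows fastest (−λₙ is largest for n=1) → dominates.
Asymptotic: v ~ c₁ sin(πx/2.675) e^{9.869t} (exponential growth at rate −λ₁ ≈ 9.869).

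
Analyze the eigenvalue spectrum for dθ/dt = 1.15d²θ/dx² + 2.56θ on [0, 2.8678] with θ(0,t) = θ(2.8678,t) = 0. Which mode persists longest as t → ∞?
Eigenvalues: λₙ = 1.15n²π²/2.8678² - 2.56.
First three modes:
  n=1: λ₁ = 1.15π²/2.8678² - 2.56 ≈ -1.18
  n=2: λ₂ = 4.6π²/2.8678² - 2.56 ≈ 2.96
  n=3: λ₃ = 10.35π²/2.8678² - 2.56 ≈ 9.861
Since 1.15π²/2.8678² ≈ 1.38 < 2.56, λ₁ < 0.
The n=1 mode grows fastest (−λₙ is largest for n=1) → dominates.
Asymptotic: θ ~ c₁ sin(πx/2.8678) e^{1.18t} (exponential growth at rate −λ₁ ≈ 1.18).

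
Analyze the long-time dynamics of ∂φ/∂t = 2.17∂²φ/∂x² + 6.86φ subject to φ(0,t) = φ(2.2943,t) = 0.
Long-time behavior: φ grows unboundedly. Reaction dominates diffusion (r=6.86 > κπ²/L²≈4.07); solution grows exponentially.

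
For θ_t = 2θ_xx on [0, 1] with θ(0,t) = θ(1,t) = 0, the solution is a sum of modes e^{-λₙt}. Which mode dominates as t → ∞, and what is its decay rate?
Eigenvalues: λₙ = 2n²π².
First three modes:
  n=1: λ₁ = 2π² ≈ 19.739
  n=2: λ₂ = 8π² ≈ 78.957 (4× faster decay)
  n=3: λ₃ = 18π² ≈ 177.653 (9× faster decay)
As t → ∞, higher modes decay exponentially faster. The n=1 mode dominates: θ ~ c₁ sin(πx) e^{-λ₁t}.
Decay rate: λ₁ = 2π² ≈ 19.739.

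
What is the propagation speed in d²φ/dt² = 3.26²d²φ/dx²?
Speed = 3.26. Information travels along characteristics x = x₀ ± 3.26t.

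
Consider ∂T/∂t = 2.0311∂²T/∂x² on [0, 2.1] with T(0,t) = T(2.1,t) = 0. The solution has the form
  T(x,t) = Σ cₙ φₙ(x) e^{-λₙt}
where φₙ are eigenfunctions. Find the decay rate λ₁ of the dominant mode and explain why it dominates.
Eigenvalues: λₙ = 2.0311n²π²/2.1².
First three modes:
  n=1: λ₁ = 2.0311π²/2.1² ≈ 4.546
  n=2: λ₂ = 8.1244π²/2.1² ≈ 18.182 (4× faster decay)
  n=3: λ₃ = 18.2799π²/2.1² ≈ 40.911 (9× faster decay)
As t → ∞, higher modes decay exponentially faster. The n=1 mode dominates: T ~ c₁ sin(πx/2.1) e^{-λ₁t}.
Decay rate: λ₁ = 2.0311π²/2.1² ≈ 4.546.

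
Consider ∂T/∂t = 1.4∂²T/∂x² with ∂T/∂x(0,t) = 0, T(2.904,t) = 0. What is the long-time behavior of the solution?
As t → ∞, T → 0. Heat escapes through the Dirichlet boundary.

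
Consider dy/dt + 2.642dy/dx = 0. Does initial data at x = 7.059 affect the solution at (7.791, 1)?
No. Only data at x = 5.149 affects (7.791, 1). Advection has one-way propagation along characteristics.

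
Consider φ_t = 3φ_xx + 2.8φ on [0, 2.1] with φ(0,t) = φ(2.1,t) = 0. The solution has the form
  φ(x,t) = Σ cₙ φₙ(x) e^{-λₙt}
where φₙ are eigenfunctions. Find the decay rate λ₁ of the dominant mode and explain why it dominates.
Eigenvalues: λₙ = 3n²π²/2.1² - 2.8.
First three modes:
  n=1: λ₁ = 3π²/2.1² - 2.8 ≈ 3.914
  n=2: λ₂ = 12π²/2.1² - 2.8 ≈ 24.056
  n=3: λ₃ = 27π²/2.1² - 2.8 ≈ 57.626
Since 3π²/2.1² ≈ 6.714 > 2.8, all λₙ > 0.
The n=1 mode decays slowest → dominates as t → ∞.
Asymptotic: φ ~ c₁ sin(πx/2.1) e^{-λ₁t} with decay rate λ₁ ≈ 3.914.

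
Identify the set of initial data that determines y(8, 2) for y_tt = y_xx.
Domain of dependence: [6, 10]. Signals travel at speed 1, so data within |x - 8| ≤ 1·2 = 2 can reach the point.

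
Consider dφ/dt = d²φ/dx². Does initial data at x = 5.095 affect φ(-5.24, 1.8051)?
Yes, for any finite x. The heat equation has infinite propagation speed, so all initial data affects all points at any t > 0.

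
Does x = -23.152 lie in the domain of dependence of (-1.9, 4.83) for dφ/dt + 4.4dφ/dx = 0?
Yes. The characteristic through (-1.9, 4.83) passes through x = -23.152.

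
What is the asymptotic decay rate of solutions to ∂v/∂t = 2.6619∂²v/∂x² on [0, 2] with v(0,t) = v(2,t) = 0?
Eigenvalues: λₙ = 2.6619n²π²/2².
First three modes:
  n=1: λ₁ = 2.6619π²/2² ≈ 6.568
  n=2: λ₂ = 10.6476π²/2² ≈ 26.272 (4× faster decay)
  n=3: λ₃ = 23.9571π²/2² ≈ 59.112 (9× faster decay)
As t → ∞, higher modes decay exponentially faster. The n=1 mode dominates: v ~ c₁ sin(πx/2) e^{-λ₁t}.
Decay rate: λ₁ = 2.6619π²/2² ≈ 6.568.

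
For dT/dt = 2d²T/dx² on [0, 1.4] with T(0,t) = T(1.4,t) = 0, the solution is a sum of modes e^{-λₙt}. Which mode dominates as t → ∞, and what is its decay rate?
Eigenvalues: λₙ = 2n²π²/1.4².
First three modes:
  n=1: λ₁ = 2π²/1.4² ≈ 10.071
  n=2: λ₂ = 8π²/1.4² ≈ 40.284 (4× faster decay)
  n=3: λ₃ = 18π²/1.4² ≈ 90.639 (9× faster decay)
As t → ∞, higher modes decay exponentially faster. The n=1 mode dominates: T ~ c₁ sin(πx/1.4) e^{-λ₁t}.
Decay rate: λ₁ = 2π²/1.4² ≈ 10.071.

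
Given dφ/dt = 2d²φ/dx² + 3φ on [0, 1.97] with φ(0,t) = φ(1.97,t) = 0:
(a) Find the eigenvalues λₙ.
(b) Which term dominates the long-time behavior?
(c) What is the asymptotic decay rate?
Eigenvalues: λₙ = 2n²π²/1.97² - 3.
First three modes:
  n=1: λ₁ = 2π²/1.97² - 3 ≈ 2.086
  n=2: λ₂ = 8π²/1.97² - 3 ≈ 17.345
  n=3: λ₃ = 18π²/1.97² - 3 ≈ 42.776
Since 2π²/1.97² ≈ 5.086 > 3, all λₙ > 0.
The n=1 mode decays slowest → dominates as t → ∞.
Asymptotic: φ ~ c₁ sin(πx/1.97) e^{-λ₁t} with decay rate λ₁ ≈ 2.086.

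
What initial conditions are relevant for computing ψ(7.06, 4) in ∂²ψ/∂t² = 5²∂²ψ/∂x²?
Domain of dependence: [-12.94, 27.06]. Signals travel at speed 5, so data within |x - 7.06| ≤ 5·4 = 20 can reach the point.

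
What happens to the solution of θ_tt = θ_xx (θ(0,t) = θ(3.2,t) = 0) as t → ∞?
θ oscillates (no decay). Energy is conserved; the solution oscillates indefinitely as standing waves.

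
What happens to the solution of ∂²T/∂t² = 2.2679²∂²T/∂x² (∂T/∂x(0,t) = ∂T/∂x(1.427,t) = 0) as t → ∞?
T oscillates about a mean that drifts linearly in t (generically unbounded; no decay). There is no damping, so the nonconstant modes persist as standing waves (energy conserved, no decay). But with Neumann conditions at both ends the constant mode has eigenvalue 0: the spatial mean M(t) of T satisfies M'' = 0, so M(t) = M(0) + M'(0)·t. Unless the initial velocity has zero mean (∫T_t(x,0)dx = 0), the solution grows linearly in t (unbounded, though not exponentially); if it does have zero mean, the solution stays bounded and simply oscillates.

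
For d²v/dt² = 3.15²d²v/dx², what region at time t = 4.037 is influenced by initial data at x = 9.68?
Domain of influence: [-3.03655, 22.39655]. Data at x = 9.68 spreads outward at speed 3.15.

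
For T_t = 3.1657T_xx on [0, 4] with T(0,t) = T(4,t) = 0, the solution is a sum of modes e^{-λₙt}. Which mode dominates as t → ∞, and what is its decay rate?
Eigenvalues: λₙ = 3.1657n²π²/4².
First three modes:
  n=1: λ₁ = 3.1657π²/4² ≈ 1.953
  n=2: λ₂ = 12.6628π²/4² ≈ 7.811 (4× faster decay)
  n=3: λ₃ = 28.4913π²/4² ≈ 17.575 (9× faster decay)
As t → ∞, higher modes decay exponentially faster. The n=1 mode dominates: T ~ c₁ sin(πx/4) e^{-λ₁t}.
Decay rate: λ₁ = 3.1657π²/4² ≈ 1.953.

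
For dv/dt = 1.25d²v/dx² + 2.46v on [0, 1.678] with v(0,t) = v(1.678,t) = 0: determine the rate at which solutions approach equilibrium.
Eigenvalues: λₙ = 1.25n²π²/1.678² - 2.46.
First three modes:
  n=1: λ₁ = 1.25π²/1.678² - 2.46 ≈ 1.922
  n=2: λ₂ = 5π²/1.678² - 2.46 ≈ 15.066
  n=3: λ₃ = 11.25π²/1.678² - 2.46 ≈ 36.974
Since 1.25π²/1.678² ≈ 4.382 > 2.46, all λₙ > 0.
The n=1 mode decays slowest → dominates as t → ∞.
Asymptotic: v ~ c₁ sin(πx/1.678) e^{-λ₁t} with decay rate λ₁ ≈ 1.922.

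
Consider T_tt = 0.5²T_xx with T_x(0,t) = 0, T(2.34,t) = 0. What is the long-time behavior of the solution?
As t → ∞, T oscillates (no decay). Energy is conserved; the solution oscillates indefinitely as standing waves.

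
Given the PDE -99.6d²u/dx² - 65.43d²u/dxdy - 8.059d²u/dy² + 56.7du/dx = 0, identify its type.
The second-order coefficients are A = -99.6, B = -65.43, C = -8.059. Since B² - 4AC = 1070.3793 > 0, this is a hyperbolic PDE.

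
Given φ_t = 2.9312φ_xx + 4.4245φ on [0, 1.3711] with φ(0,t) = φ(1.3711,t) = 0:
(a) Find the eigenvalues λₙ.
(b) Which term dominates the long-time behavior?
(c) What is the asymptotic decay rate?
Eigenvalues: λₙ = 2.9312n²π²/1.3711² - 4.4245.
First three modes:
  n=1: λ₁ = 2.9312π²/1.3711² - 4.4245 ≈ 10.964
  n=2: λ₂ = 11.7248π²/1.3711² - 4.4245 ≈ 57.131
  n=3: λ₃ = 26.3808π²/1.3711² - 4.4245 ≈ 134.075
Since 2.9312π²/1.3711² ≈ 15.389 > 4.4245, all λₙ > 0.
The n=1 mode decays slowest → dominates as t → ∞.
Asymptotic: φ ~ c₁ sin(πx/1.3711) e^{-λ₁t} with decay rate λ₁ ≈ 10.964.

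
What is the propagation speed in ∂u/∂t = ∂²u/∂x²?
Infinite. The heat equation is parabolic, not hyperbolic, so disturbances propagate instantly.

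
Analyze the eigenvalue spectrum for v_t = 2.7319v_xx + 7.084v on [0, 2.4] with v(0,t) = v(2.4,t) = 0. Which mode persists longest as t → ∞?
Eigenvalues: λₙ = 2.7319n²π²/2.4² - 7.084.
First three modes:
  n=1: λ₁ = 2.7319π²/2.4² - 7.084 ≈ -2.403
  n=2: λ₂ = 10.9276π²/2.4² - 7.084 ≈ 11.64
  n=3: λ₃ = 24.5871π²/2.4² - 7.084 ≈ 35.045
Since 2.7319π²/2.4² ≈ 4.681 < 7.084, λ₁ < 0.
The n=1 mode grows fastest (−λₙ is largest for n=1) → dominates.
Asymptotic: v ~ c₁ sin(πx/2.4) e^{2.403t} (exponential growth at rate −λ₁ ≈ 2.403).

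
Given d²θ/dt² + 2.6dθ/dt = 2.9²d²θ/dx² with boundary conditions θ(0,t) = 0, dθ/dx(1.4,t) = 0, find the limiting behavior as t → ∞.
θ → 0. Damping (γ=2.6) dissipates energy; oscillations decay exponentially.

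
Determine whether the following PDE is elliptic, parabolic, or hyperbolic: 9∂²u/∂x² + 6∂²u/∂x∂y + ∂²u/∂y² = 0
Coefficients: A = 9, B = 6, C = 1. B² - 4AC = 0, which is zero, so the equation is parabolic.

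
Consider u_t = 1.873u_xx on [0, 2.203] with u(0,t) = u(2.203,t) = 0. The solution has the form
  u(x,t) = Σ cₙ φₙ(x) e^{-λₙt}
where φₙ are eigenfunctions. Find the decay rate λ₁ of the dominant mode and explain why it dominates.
Eigenvalues: λₙ = 1.873n²π²/2.203².
First three modes:
  n=1: λ₁ = 1.873π²/2.203² ≈ 3.809
  n=2: λ₂ = 7.492π²/2.203² ≈ 15.236 (4× faster decay)
  n=3: λ₃ = 16.857π²/2.203² ≈ 34.281 (9× faster decay)
As t → ∞, higher modes decay exponentially faster. The n=1 mode dominates: u ~ c₁ sin(πx/2.203) e^{-λ₁t}.
Decay rate: λ₁ = 1.873π²/2.203² ≈ 3.809.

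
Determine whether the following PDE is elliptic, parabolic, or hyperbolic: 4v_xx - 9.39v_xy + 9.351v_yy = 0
Coefficients: A = 4, B = -9.39, C = 9.351. B² - 4AC = -61.4439, which is negative, so the equation is elliptic.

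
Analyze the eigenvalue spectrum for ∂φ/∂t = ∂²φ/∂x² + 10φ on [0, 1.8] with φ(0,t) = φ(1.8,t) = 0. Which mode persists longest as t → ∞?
Eigenvalues: λₙ = n²π²/1.8² - 10.
First three modes:
  n=1: λ₁ = π²/1.8² - 10 ≈ -6.954
  n=2: λ₂ = 4π²/1.8² - 10 ≈ 2.185
  n=3: λ₃ = 9π²/1.8² - 10 ≈ 17.416
Since π²/1.8² ≈ 3.046 < 10, λ₁ < 0.
The n=1 mode grows fastest (−λₙ is largest for n=1) → dominates.
Asymptotic: φ ~ c₁ sin(πx/1.8) e^{6.954t} (exponential growth at rate −λ₁ ≈ 6.954).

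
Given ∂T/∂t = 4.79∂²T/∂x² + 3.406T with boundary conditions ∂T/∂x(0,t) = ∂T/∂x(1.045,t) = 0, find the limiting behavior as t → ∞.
T grows unboundedly. With Neumann BCs the constant mode has diffusion eigenvalue 0, so any r > 0 makes it grow like e^(3.406t); solution grows exponentially.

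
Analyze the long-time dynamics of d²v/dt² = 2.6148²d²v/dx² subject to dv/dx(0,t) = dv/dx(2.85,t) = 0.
Long-time behavior: v oscillates about a mean that drifts linearly in t (generically unbounded; no decay). There is no damping, so the nonconstant modes persist as standing waves (energy conserved, no decay). But with Neumann conditions at both ends the constant mode has eigenvalue 0: the spatial mean M(t) of v satisfies M'' = 0, so M(t) = M(0) + M'(0)·t. Unless the initial velocity has zero mean (∫v_t(x,0)dx = 0), the solution grows linearly in t (unbounded, though not exponentially); if it does have zero mean, the solution stays bounded and simply oscillates.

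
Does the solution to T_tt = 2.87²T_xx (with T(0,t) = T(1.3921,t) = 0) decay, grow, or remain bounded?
T oscillates (no decay). Energy is conserved; the solution oscillates indefinitely as standing waves.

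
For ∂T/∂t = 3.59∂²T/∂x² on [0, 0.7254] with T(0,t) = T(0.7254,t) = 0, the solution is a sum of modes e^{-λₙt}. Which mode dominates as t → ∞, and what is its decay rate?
Eigenvalues: λₙ = 3.59n²π²/0.7254².
First three modes:
  n=1: λ₁ = 3.59π²/0.7254² ≈ 67.335
  n=2: λ₂ = 14.36π²/0.7254² ≈ 269.339 (4× faster decay)
  n=3: λ₃ = 32.31π²/0.7254² ≈ 606.013 (9× faster decay)
As t → ∞, higher modes decay exponentially faster. The n=1 mode dominates: T ~ c₁ sin(πx/0.7254) e^{-λ₁t}.
Decay rate: λ₁ = 3.59π²/0.7254² ≈ 67.335.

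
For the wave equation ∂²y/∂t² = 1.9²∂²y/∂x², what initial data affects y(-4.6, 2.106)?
Domain of dependence: [-8.6014, -0.5986]. Signals travel at speed 1.9, so data within |x - -4.6| ≤ 1.9·2.106 = 4.0014 can reach the point.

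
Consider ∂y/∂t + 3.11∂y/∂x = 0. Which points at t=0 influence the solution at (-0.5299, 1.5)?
A single point: x = -5.1949. The characteristic through (-0.5299, 1.5) is x - 3.11t = const, so x = -0.5299 - 3.11·1.5 = -5.1949.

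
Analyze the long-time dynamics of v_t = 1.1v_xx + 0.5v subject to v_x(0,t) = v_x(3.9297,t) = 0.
Long-time behavior: v grows unboundedly. With Neumann BCs the constant mode has diffusion eigenvalue 0, so any r > 0 makes it grow like e^(0.5t); solution grows exponentially.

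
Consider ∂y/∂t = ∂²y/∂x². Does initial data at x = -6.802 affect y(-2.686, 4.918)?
Yes, for any finite x. The heat equation has infinite propagation speed, so all initial data affects all points at any t > 0.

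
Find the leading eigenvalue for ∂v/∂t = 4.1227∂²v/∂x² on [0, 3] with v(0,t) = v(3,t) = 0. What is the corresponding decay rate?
Eigenvalues: λₙ = 4.1227n²π²/3².
First three modes:
  n=1: λ₁ = 4.1227π²/3² ≈ 4.521
  n=2: λ₂ = 16.4908π²/3² ≈ 18.084 (4× faster decay)
  n=3: λ₃ = 37.1043π²/3² ≈ 40.689 (9× faster decay)
As t → ∞, higher modes decay exponentially faster. The n=1 mode dominates: v ~ c₁ sin(πx/3) e^{-λ₁t}.
Decay rate: λ₁ = 4.1227π²/3² ≈ 4.521.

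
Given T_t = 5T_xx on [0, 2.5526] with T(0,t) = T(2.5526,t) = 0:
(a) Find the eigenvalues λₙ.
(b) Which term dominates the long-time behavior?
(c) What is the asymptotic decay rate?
Eigenvalues: λₙ = 5n²π²/2.5526².
First three modes:
  n=1: λ₁ = 5π²/2.5526² ≈ 7.574
  n=2: λ₂ = 20π²/2.5526² ≈ 30.295 (4× faster decay)
  n=3: λ₃ = 45π²/2.5526² ≈ 68.163 (9× faster decay)
As t → ∞, higher modes decay exponentially faster. The n=1 mode dominates: T ~ c₁ sin(πx/2.5526) e^{-λ₁t}.
Decay rate: λ₁ = 5π²/2.5526² ≈ 7.574.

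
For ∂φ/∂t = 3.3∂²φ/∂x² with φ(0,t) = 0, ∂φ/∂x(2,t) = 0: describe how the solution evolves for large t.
φ → 0. Heat escapes through the Dirichlet boundary.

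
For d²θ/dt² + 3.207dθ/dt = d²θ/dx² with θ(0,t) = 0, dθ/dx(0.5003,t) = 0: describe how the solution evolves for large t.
θ → 0. Damping (γ=3.207) dissipates energy; oscillations decay exponentially.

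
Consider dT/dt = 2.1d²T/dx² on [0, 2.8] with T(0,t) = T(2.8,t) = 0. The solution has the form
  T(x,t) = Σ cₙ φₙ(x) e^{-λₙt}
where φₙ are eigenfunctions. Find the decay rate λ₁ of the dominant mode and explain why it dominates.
Eigenvalues: λₙ = 2.1n²π²/2.8².
First three modes:
  n=1: λ₁ = 2.1π²/2.8² ≈ 2.644
  n=2: λ₂ = 8.4π²/2.8² ≈ 10.575 (4× faster decay)
  n=3: λ₃ = 18.9π²/2.8² ≈ 23.793 (9× faster decay)
As t → ∞, higher modes decay exponentially faster. The n=1 mode dominates: T ~ c₁ sin(πx/2.8) e^{-λ₁t}.
Decay rate: λ₁ = 2.1π²/2.8² ≈ 2.644.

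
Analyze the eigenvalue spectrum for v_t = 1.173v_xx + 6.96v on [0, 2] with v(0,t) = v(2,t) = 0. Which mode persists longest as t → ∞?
Eigenvalues: λₙ = 1.173n²π²/2² - 6.96.
First three modes:
  n=1: λ₁ = 1.173π²/2² - 6.96 ≈ -4.066
  n=2: λ₂ = 4.692π²/2² - 6.96 ≈ 4.617
  n=3: λ₃ = 10.557π²/2² - 6.96 ≈ 19.088
Since 1.173π²/2² ≈ 2.894 < 6.96, λ₁ < 0.
The n=1 mode grows fastest (−λₙ is largest for n=1) → dominates.
Asymptotic: v ~ c₁ sin(πx/2) e^{4.066t} (exponential growth at rate −λ₁ ≈ 4.066).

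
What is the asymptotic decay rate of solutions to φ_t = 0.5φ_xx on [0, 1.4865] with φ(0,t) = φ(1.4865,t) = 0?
Eigenvalues: λₙ = 0.5n²π²/1.4865².
First three modes:
  n=1: λ₁ = 0.5π²/1.4865² ≈ 2.233
  n=2: λ₂ = 2π²/1.4865² ≈ 8.933 (4× faster decay)
  n=3: λ₃ = 4.5π²/1.4865² ≈ 20.099 (9× faster decay)
As t → ∞, higher modes decay exponentially faster. The n=1 mode dominates: φ ~ c₁ sin(πx/1.4865) e^{-λ₁t}.
Decay rate: λ₁ = 0.5π²/1.4865² ≈ 2.233.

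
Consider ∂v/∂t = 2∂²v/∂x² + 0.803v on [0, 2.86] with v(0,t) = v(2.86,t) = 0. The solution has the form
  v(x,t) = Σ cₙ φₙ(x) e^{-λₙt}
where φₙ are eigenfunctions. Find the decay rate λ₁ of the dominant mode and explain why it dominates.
Eigenvalues: λₙ = 2n²π²/2.86² - 0.803.
First three modes:
  n=1: λ₁ = 2π²/2.86² - 0.803 ≈ 1.61
  n=2: λ₂ = 8π²/2.86² - 0.803 ≈ 8.85
  n=3: λ₃ = 18π²/2.86² - 0.803 ≈ 20.916
Since 2π²/2.86² ≈ 2.413 > 0.803, all λₙ > 0.
The n=1 mode decays slowest → dominates as t → ∞.
Asymptotic: v ~ c₁ sin(πx/2.86) e^{-λ₁t} with decay rate λ₁ ≈ 1.61.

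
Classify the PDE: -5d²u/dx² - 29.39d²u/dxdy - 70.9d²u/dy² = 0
A = -5, B = -29.39, C = -70.9. Discriminant B² - 4AC = -554.2279. Since -554.2279 < 0, elliptic.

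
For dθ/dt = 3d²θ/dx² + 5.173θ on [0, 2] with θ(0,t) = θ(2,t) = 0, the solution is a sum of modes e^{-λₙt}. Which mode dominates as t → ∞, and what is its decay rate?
Eigenvalues: λₙ = 3n²π²/2² - 5.173.
First three modes:
  n=1: λ₁ = 3π²/2² - 5.173 ≈ 2.229
  n=2: λ₂ = 12π²/2² - 5.173 ≈ 24.436
  n=3: λ₃ = 27π²/2² - 5.173 ≈ 61.447
Since 3π²/2² ≈ 7.402 > 5.173, all λₙ > 0.
The n=1 mode decays slowest → dominates as t → ∞.
Asymptotic: θ ~ c₁ sin(πx/2) e^{-λ₁t} with decay rate λ₁ ≈ 2.229.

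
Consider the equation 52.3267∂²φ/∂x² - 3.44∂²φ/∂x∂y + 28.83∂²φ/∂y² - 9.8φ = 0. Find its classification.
Elliptic. (A = 52.3267, B = -3.44, C = 28.83 gives B² - 4AC = -6022.481444.)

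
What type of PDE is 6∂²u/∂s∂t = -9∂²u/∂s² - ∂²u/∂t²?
Rewriting in standard form: 9∂²u/∂s² + 6∂²u/∂s∂t + ∂²u/∂t² = 0. With A = 9, B = 6, C = 1, the discriminant is 0. This is a parabolic PDE.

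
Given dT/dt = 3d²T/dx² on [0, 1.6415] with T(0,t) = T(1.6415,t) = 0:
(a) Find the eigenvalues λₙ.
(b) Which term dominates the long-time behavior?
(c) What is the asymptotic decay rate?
Eigenvalues: λₙ = 3n²π²/1.6415².
First three modes:
  n=1: λ₁ = 3π²/1.6415² ≈ 10.989
  n=2: λ₂ = 12π²/1.6415² ≈ 43.954 (4× faster decay)
  n=3: λ₃ = 27π²/1.6415² ≈ 98.897 (9× faster decay)
As t → ∞, higher modes decay exponentially faster. The n=1 mode dominates: T ~ c₁ sin(πx/1.6415) e^{-λ₁t}.
Decay rate: λ₁ = 3π²/1.6415² ≈ 10.989.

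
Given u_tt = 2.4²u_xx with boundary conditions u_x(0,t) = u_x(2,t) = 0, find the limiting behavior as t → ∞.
u oscillates about a mean that drifts linearly in t (generically unbounded; no decay). There is no damping, so the nonconstant modes persist as standing waves (energy conserved, no decay). But with Neumann conditions at both ends the constant mode has eigenvalue 0: the spatial mean M(t) of u satisfies M'' = 0, so M(t) = M(0) + M'(0)·t. Unless the initial velocity has zero mean (∫u_t(x,0)dx = 0), the solution grows linearly in t (unbounded, though not exponentially); if it does have zero mean, the solution stays bounded and simply oscillates.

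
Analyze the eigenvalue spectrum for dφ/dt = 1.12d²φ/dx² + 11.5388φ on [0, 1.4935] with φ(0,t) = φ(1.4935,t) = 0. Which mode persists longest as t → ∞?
Eigenvalues: λₙ = 1.12n²π²/1.4935² - 11.5388.
First three modes:
  n=1: λ₁ = 1.12π²/1.4935² - 11.5388 ≈ -6.583
  n=2: λ₂ = 4.48π²/1.4935² - 11.5388 ≈ 8.284
  n=3: λ₃ = 10.08π²/1.4935² - 11.5388 ≈ 33.063
Since 1.12π²/1.4935² ≈ 4.956 < 11.5388, λ₁ < 0.
The n=1 mode grows fastest (−λₙ is largest for n=1) → dominates.
Asymptotic: φ ~ c₁ sin(πx/1.4935) e^{6.583t} (exponential growth at rate −λ₁ ≈ 6.583).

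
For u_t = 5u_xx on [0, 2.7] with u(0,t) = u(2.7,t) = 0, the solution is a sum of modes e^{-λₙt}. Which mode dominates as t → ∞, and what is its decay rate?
Eigenvalues: λₙ = 5n²π²/2.7².
First three modes:
  n=1: λ₁ = 5π²/2.7² ≈ 6.769
  n=2: λ₂ = 20π²/2.7² ≈ 27.077 (4× faster decay)
  n=3: λ₃ = 45π²/2.7² ≈ 60.923 (9× faster decay)
As t → ∞, higher modes decay exponentially faster. The n=1 mode dominates: u ~ c₁ sin(πx/2.7) e^{-λ₁t}.
Decay rate: λ₁ = 5π²/2.7² ≈ 6.769.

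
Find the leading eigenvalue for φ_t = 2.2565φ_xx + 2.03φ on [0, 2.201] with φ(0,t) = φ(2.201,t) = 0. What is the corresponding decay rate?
Eigenvalues: λₙ = 2.2565n²π²/2.201² - 2.03.
First three modes:
  n=1: λ₁ = 2.2565π²/2.201² - 2.03 ≈ 2.567
  n=2: λ₂ = 9.026π²/2.201² - 2.03 ≈ 16.359
  n=3: λ₃ = 20.3085π²/2.201² - 2.03 ≈ 39.345
Since 2.2565π²/2.201² ≈ 4.597 > 2.03, all λₙ > 0.
The n=1 mode decays slowest → dominates as t → ∞.
Asymptotic: φ ~ c₁ sin(πx/2.201) e^{-λ₁t} with decay rate λ₁ ≈ 2.567.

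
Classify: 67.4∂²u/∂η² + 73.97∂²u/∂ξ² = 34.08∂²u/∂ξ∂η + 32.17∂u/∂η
Rewriting in standard form: 73.97∂²u/∂ξ² - 34.08∂²u/∂ξ∂η + 67.4∂²u/∂η² - 32.17∂u/∂η = 0. Elliptic (discriminant = -18780.8656).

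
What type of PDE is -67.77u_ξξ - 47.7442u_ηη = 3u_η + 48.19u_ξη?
Rewriting in standard form: -67.77u_ξξ - 48.19u_ξη - 47.7442u_ηη - 3u_η = 0. With A = -67.77, B = -48.19, C = -47.7442, the discriminant is -10620.221636. This is an elliptic PDE.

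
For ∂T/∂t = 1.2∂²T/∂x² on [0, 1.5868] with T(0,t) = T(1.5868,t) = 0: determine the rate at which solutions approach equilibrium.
Eigenvalues: λₙ = 1.2n²π²/1.5868².
First three modes:
  n=1: λ₁ = 1.2π²/1.5868² ≈ 4.704
  n=2: λ₂ = 4.8π²/1.5868² ≈ 18.815 (4× faster decay)
  n=3: λ₃ = 10.8π²/1.5868² ≈ 42.333 (9× faster decay)
As t → ∞, higher modes decay exponentially faster. The n=1 mode dominates: T ~ c₁ sin(πx/1.5868) e^{-λ₁t}.
Decay rate: λ₁ = 1.2π²/1.5868² ≈ 4.704.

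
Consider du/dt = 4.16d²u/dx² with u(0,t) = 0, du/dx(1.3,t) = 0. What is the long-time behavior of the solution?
As t → ∞, u → 0. Heat escapes through the Dirichlet boundary.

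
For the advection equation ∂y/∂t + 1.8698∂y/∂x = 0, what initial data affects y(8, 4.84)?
A single point: x = -1.049832. The characteristic through (8, 4.84) is x - 1.8698t = const, so x = 8 - 1.8698·4.84 = -1.049832.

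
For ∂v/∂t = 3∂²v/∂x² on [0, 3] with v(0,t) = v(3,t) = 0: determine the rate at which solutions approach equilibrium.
Eigenvalues: λₙ = 3n²π²/3².
First three modes:
  n=1: λ₁ = 3π²/3² ≈ 3.29
  n=2: λ₂ = 12π²/3² ≈ 13.159 (4× faster decay)
  n=3: λ₃ = 27π²/3² ≈ 29.609 (9× faster decay)
As t → ∞, higher modes decay exponentially faster. The n=1 mode dominates: v ~ c₁ sin(πx/3) e^{-λ₁t}.
Decay rate: λ₁ = 3π²/3² ≈ 3.29.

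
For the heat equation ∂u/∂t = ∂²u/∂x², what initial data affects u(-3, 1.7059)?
The entire real line. The heat equation has infinite propagation speed: any initial disturbance instantly affects all points (though exponentially small far away).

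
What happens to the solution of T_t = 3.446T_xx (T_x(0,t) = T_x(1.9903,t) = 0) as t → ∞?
T → constant (steady state). Heat is conserved (no flux at boundaries); solution approaches the spatial average.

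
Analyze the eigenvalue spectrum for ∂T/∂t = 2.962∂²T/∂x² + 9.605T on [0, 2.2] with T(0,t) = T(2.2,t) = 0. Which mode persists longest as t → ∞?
Eigenvalues: λₙ = 2.962n²π²/2.2² - 9.605.
First three modes:
  n=1: λ₁ = 2.962π²/2.2² - 9.605 ≈ -3.565
  n=2: λ₂ = 11.848π²/2.2² - 9.605 ≈ 14.555
  n=3: λ₃ = 26.658π²/2.2² - 9.605 ≈ 44.755
Since 2.962π²/2.2² ≈ 6.04 < 9.605, λ₁ < 0.
The n=1 mode grows fastest (−λₙ is largest for n=1) → dominates.
Asymptotic: T ~ c₁ sin(πx/2.2) e^{3.565t} (exponential growth at rate −λ₁ ≈ 3.565).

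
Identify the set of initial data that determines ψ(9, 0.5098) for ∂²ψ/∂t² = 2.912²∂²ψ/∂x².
Domain of dependence: [7.5154624, 10.4845376]. Signals travel at speed 2.912, so data within |x - 9| ≤ 2.912·0.5098 = 1.4845376 can reach the point.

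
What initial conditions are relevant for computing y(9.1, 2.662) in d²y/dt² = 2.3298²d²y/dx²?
Domain of dependence: [2.8980724, 15.3019276]. Signals travel at speed 2.3298, so data within |x - 9.1| ≤ 2.3298·2.662 = 6.2019276 can reach the point.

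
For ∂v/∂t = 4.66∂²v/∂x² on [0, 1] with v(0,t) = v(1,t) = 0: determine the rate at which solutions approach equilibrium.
Eigenvalues: λₙ = 4.66n²π².
First three modes:
  n=1: λ₁ = 4.66π² ≈ 45.992
  n=2: λ₂ = 18.64π² ≈ 183.969 (4× faster decay)
  n=3: λ₃ = 41.94π² ≈ 413.931 (9× faster decay)
As t → ∞, higher modes decay exponentially faster. The n=1 mode dominates: v ~ c₁ sin(πx) e^{-λ₁t}.
Decay rate: λ₁ = 4.66π² ≈ 45.992.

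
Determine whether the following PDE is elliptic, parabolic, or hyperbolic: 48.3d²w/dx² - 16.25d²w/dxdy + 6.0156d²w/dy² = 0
Coefficients: A = 48.3, B = -16.25, C = 6.0156. B² - 4AC = -898.15142, which is negative, so the equation is elliptic.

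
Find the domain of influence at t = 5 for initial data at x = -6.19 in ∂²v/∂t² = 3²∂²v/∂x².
Domain of influence: [-21.19, 8.81]. Data at x = -6.19 spreads outward at speed 3.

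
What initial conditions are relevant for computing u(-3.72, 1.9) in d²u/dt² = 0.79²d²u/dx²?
Domain of dependence: [-5.221, -2.219]. Signals travel at speed 0.79, so data within |x - -3.72| ≤ 0.79·1.9 = 1.501 can reach the point.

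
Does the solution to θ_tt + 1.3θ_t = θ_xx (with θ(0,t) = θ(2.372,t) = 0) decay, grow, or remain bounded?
θ → 0. Damping (γ=1.3) dissipates energy; oscillations decay exponentially.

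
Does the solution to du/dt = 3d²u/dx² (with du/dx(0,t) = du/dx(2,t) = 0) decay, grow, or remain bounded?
u → constant (steady state). Heat is conserved (no flux at boundaries); solution approaches the spatial average.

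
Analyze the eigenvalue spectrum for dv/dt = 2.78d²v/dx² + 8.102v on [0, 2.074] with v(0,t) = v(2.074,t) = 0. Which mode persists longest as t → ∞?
Eigenvalues: λₙ = 2.78n²π²/2.074² - 8.102.
First three modes:
  n=1: λ₁ = 2.78π²/2.074² - 8.102 ≈ -1.723
  n=2: λ₂ = 11.12π²/2.074² - 8.102 ≈ 17.412
  n=3: λ₃ = 25.02π²/2.074² - 8.102 ≈ 49.306
Since 2.78π²/2.074² ≈ 6.379 < 8.102, λ₁ < 0.
The n=1 mode grows fastest (−λₙ is largest for n=1) → dominates.
Asymptotic: v ~ c₁ sin(πx/2.074) e^{1.723t} (exponential growth at rate −λ₁ ≈ 1.723).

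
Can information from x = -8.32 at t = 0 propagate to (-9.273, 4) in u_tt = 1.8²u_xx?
Yes. The domain of dependence is [-16.473, -2.073], and -8.32 ∈ [-16.473, -2.073].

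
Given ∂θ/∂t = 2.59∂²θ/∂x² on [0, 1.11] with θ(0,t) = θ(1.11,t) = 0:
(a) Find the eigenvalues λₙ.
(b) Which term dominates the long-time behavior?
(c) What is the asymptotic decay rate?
Eigenvalues: λₙ = 2.59n²π²/1.11².
First three modes:
  n=1: λ₁ = 2.59π²/1.11² ≈ 20.747
  n=2: λ₂ = 10.36π²/1.11² ≈ 82.988 (4× faster decay)
  n=3: λ₃ = 23.31π²/1.11² ≈ 186.722 (9× faster decay)
As t → ∞, higher modes decay exponentially faster. The n=1 mode dominates: θ ~ c₁ sin(πx/1.11) e^{-λ₁t}.
Decay rate: λ₁ = 2.59π²/1.11² ≈ 20.747.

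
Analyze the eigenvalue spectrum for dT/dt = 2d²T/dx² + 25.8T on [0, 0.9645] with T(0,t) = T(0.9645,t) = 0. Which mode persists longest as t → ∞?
Eigenvalues: λₙ = 2n²π²/0.9645² - 25.8.
First three modes:
  n=1: λ₁ = 2π²/0.9645² - 25.8 ≈ -4.581
  n=2: λ₂ = 8π²/0.9645² - 25.8 ≈ 59.076
  n=3: λ₃ = 18π²/0.9645² - 25.8 ≈ 165.171
Since 2π²/0.9645² ≈ 21.219 < 25.8, λ₁ < 0.
The n=1 mode grows fastest (−λₙ is largest for n=1) → dominates.
Asymptotic: T ~ c₁ sin(πx/0.9645) e^{4.581t} (exponential growth at rate −λ₁ ≈ 4.581).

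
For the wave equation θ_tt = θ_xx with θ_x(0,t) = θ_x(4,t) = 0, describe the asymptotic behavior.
θ oscillates about a mean that drifts linearly in t (generically unbounded; no decay). There is no damping, so the nonconstant modes persist as standing waves (energy conserved, no decay). But with Neumann conditions at both ends the constant mode has eigenvalue 0: the spatial mean M(t) of θ satisfies M'' = 0, so M(t) = M(0) + M'(0)·t. Unless the initial velocity has zero mean (∫θ_t(x,0)dx = 0), the solution grows linearly in t (unbounded, though not exponentially); if it does have zero mean, the solution stays bounded and simply oscillates.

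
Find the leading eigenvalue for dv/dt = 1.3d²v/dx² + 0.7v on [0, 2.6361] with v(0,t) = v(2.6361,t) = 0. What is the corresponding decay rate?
Eigenvalues: λₙ = 1.3n²π²/2.6361² - 0.7.
First three modes:
  n=1: λ₁ = 1.3π²/2.6361² - 0.7 ≈ 1.146
  n=2: λ₂ = 5.2π²/2.6361² - 0.7 ≈ 6.685
  n=3: λ₃ = 11.7π²/2.6361² - 0.7 ≈ 15.917
Since 1.3π²/2.6361² ≈ 1.846 > 0.7, all λₙ > 0.
The n=1 mode decays slowest → dominates as t → ∞.
Asymptotic: v ~ c₁ sin(πx/2.6361) e^{-λ₁t} with decay rate λ₁ ≈ 1.146.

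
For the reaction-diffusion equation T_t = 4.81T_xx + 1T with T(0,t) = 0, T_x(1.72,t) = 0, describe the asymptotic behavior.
T → 0. Diffusion dominates reaction (r=1 < κπ²/(4L²)≈4.01); solution decays.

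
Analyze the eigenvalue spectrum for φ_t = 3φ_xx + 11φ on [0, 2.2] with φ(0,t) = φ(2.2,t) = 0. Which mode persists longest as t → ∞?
Eigenvalues: λₙ = 3n²π²/2.2² - 11.
First three modes:
  n=1: λ₁ = 3π²/2.2² - 11 ≈ -4.882
  n=2: λ₂ = 12π²/2.2² - 11 ≈ 13.47
  n=3: λ₃ = 27π²/2.2² - 11 ≈ 44.058
Since 3π²/2.2² ≈ 6.118 < 11, λ₁ < 0.
The n=1 mode grows fastest (−λₙ is largest for n=1) → dominates.
Asymptotic: φ ~ c₁ sin(πx/2.2) e^{4.882t} (exponential growth at rate −λ₁ ≈ 4.882).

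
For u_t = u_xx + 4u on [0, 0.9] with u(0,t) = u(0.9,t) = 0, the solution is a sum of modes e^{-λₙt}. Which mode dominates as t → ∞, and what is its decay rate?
Eigenvalues: λₙ = n²π²/0.9² - 4.
First three modes:
  n=1: λ₁ = π²/0.9² - 4 ≈ 8.185
  n=2: λ₂ = 4π²/0.9² - 4 ≈ 44.739
  n=3: λ₃ = 9π²/0.9² - 4 ≈ 105.662
Since π²/0.9² ≈ 12.185 > 4, all λₙ > 0.
The n=1 mode decays slowest → dominates as t → ∞.
Asymptotic: u ~ c₁ sin(πx/0.9) e^{-λ₁t} with decay rate λ₁ ≈ 8.185.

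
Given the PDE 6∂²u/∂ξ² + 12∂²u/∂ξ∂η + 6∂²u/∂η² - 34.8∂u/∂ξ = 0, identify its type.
The second-order coefficients are A = 6, B = 12, C = 6. Since B² - 4AC = 0 = 0, this is a parabolic PDE.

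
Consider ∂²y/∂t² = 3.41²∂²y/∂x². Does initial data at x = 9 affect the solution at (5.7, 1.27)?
Yes. The domain of dependence is [1.3693, 10.0307], and 9 ∈ [1.3693, 10.0307].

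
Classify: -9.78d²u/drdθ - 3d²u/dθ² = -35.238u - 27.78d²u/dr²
Rewriting in standard form: 27.78d²u/dr² - 9.78d²u/drdθ - 3d²u/dθ² + 35.238u = 0. Hyperbolic (discriminant = 429.0084).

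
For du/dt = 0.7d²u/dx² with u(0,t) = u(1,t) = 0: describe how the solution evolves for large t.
u → 0. Heat diffuses out through both boundaries.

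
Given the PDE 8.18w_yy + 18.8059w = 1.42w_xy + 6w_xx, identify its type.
Rewriting in standard form: -6w_xx - 1.42w_xy + 8.18w_yy + 18.8059w = 0. The second-order coefficients are A = -6, B = -1.42, C = 8.18. Since B² - 4AC = 198.3364 > 0, this is a hyperbolic PDE.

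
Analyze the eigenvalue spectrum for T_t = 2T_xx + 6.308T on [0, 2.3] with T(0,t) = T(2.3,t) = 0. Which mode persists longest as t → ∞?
Eigenvalues: λₙ = 2n²π²/2.3² - 6.308.
First three modes:
  n=1: λ₁ = 2π²/2.3² - 6.308 ≈ -2.577
  n=2: λ₂ = 8π²/2.3² - 6.308 ≈ 8.618
  n=3: λ₃ = 18π²/2.3² - 6.308 ≈ 27.275
Since 2π²/2.3² ≈ 3.731 < 6.308, λ₁ < 0.
The n=1 mode grows fastest (−λₙ is largest for n=1) → dominates.
Asymptotic: T ~ c₁ sin(πx/2.3) e^{2.577t} (exponential growth at rate −λ₁ ≈ 2.577).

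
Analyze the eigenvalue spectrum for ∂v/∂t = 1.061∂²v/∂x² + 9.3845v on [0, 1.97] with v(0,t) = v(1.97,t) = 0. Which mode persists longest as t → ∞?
Eigenvalues: λₙ = 1.061n²π²/1.97² - 9.3845.
First three modes:
  n=1: λ₁ = 1.061π²/1.97² - 9.3845 ≈ -6.686
  n=2: λ₂ = 4.244π²/1.97² - 9.3845 ≈ 1.409
  n=3: λ₃ = 9.549π²/1.97² - 9.3845 ≈ 14.9
Since 1.061π²/1.97² ≈ 2.698 < 9.3845, λ₁ < 0.
The n=1 mode grows fastest (−λₙ is largest for n=1) → dominates.
Asymptotic: v ~ c₁ sin(πx/1.97) e^{6.686t} (exponential growth at rate −λ₁ ≈ 6.686).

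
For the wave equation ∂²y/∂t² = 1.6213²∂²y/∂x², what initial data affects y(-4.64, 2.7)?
Domain of dependence: [-9.01751, -0.26249]. Signals travel at speed 1.6213, so data within |x - -4.64| ≤ 1.6213·2.7 = 4.37751 can reach the point.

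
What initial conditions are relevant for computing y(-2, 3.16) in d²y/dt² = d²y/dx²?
Domain of dependence: [-5.16, 1.16]. Signals travel at speed 1, so data within |x - -2| ≤ 1·3.16 = 3.16 can reach the point.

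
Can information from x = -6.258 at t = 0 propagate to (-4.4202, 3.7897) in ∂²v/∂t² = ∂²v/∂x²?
Yes. The domain of dependence is [-8.2099, -0.6305], and -6.258 ∈ [-8.2099, -0.6305].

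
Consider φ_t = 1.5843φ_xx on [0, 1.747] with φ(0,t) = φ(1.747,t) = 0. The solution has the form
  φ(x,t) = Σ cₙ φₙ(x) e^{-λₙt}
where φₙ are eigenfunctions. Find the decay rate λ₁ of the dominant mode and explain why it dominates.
Eigenvalues: λₙ = 1.5843n²π²/1.747².
First three modes:
  n=1: λ₁ = 1.5843π²/1.747² ≈ 5.123
  n=2: λ₂ = 6.3372π²/1.747² ≈ 20.493 (4× faster decay)
  n=3: λ₃ = 14.2587π²/1.747² ≈ 46.11 (9× faster decay)
As t → ∞, higher modes decay exponentially faster. The n=1 mode dominates: φ ~ c₁ sin(πx/1.747) e^{-λ₁t}.
Decay rate: λ₁ = 1.5843π²/1.747² ≈ 5.123.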